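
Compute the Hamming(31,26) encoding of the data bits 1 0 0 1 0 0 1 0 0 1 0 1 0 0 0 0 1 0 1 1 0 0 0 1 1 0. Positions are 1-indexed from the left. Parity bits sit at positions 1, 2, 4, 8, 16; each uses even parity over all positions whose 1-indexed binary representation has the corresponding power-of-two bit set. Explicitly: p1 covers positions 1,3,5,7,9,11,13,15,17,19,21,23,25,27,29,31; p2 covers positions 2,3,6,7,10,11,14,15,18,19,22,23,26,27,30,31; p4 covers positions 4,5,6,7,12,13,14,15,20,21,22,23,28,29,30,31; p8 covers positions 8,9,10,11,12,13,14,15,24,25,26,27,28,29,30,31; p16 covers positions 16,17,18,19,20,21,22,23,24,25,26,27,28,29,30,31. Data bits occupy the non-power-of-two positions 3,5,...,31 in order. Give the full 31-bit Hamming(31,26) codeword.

0011001000100100100001011000110

Place data bits at non-power-of-two positions: b3=1, b5=0, b6=0, b7=1, b9=0, b10=0, b11=1, b12=0, b13=0, b14=1, b15=0, b17=1, b18=0, b19=0, b20=0, b21=0, b22=1, b23=0, b24=1, b25=1, b26=0, b27=0, b28=0, b29=1, b30=1, b31=0.
p1 = XOR of data positions {3,5,7,9,11,13,15,17,19,21,23,25,27,29,31} = 1⊕0⊕1⊕0⊕1⊕0⊕0⊕1⊕0⊕0⊕0⊕1⊕0⊕1⊕0 = 0
p2 = XOR of data positions {3,6,7,10,11,14,15,18,19,22,23,26,27,30,31} = 1⊕0⊕1⊕0⊕1⊕1⊕0⊕0⊕0⊕1⊕0⊕0⊕0⊕1⊕0 = 0
p4 = XOR of data positions {5,6,7,12,13,14,15,20,21,22,23,28,29,30,31} = 0⊕0⊕1⊕0⊕0⊕1⊕0⊕0⊕0⊕1⊕0⊕0⊕1⊕1⊕0 = 1
p8 = XOR of data positions {9,10,11,12,13,14,15,24,25,26,27,28,29,30,31} = 0⊕0⊕1⊕0⊕0⊕1⊕0⊕1⊕1⊕0⊕0⊕0⊕1⊕1⊕0 = 0
p16 = XOR of data positions {17,18,19,20,21,22,23,24,25,26,27,28,29,30,31} = 1⊕0⊕0⊕0⊕0⊕1⊕0⊕1⊕1⊕0⊕0⊕0⊕1⊕1⊕0 = 0
Codeword b1..b31 = 0011001000100100100001011000110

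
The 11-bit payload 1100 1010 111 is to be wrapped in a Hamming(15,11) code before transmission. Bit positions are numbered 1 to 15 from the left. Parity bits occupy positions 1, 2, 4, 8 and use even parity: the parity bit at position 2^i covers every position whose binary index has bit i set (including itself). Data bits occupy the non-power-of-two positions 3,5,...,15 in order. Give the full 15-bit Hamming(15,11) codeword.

Place data bits at non-power-of-two positions: b3=1, b5=1, b6=0, b7=0, b9=1, b10=0, b11=1, b12=0, b13=1, b14=1, b15=1.
p1 = XOR of data positions {3,5,7,9,11,13,15} = 1⊕1⊕0⊕1⊕1⊕1⊕1 = 0
p2 = XOR of data positions {3,6,7,10,11,14,15} = 1⊕0⊕0⊕0⊕1⊕1⊕1 = 0
p4 = XOR of data positions {5,6,7,12,13,14,15} = 1⊕0⊕0⊕0⊕1⊕1⊕1 = 0
p8 = XOR of data positions {9,10,11,12,13,14,15} = 1⊕0⊕1⊕0⊕1⊕1⊕1 = 1
Codeword b1..b15 = 001010011010111

001010011010111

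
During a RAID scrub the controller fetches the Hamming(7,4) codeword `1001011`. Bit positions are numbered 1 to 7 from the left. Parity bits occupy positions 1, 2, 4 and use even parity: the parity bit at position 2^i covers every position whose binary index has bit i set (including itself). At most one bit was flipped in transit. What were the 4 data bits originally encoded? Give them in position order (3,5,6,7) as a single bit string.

s1: b1⊕b3⊕b5⊕b7 = 1⊕0⊕0⊕1 = 0
s2: b2⊕b3⊕b6⊕b7 = 0⊕0⊕1⊕1 = 0
s4: b4⊕b5⊕b6⊕b7 = 1⊕0⊕1⊕1 = 1
Syndrome (s4...s1) = 100 → position 4.
Flip bit 4: corrected codeword = 1000011
Data bits at positions 3,5,6,7: 0011

0011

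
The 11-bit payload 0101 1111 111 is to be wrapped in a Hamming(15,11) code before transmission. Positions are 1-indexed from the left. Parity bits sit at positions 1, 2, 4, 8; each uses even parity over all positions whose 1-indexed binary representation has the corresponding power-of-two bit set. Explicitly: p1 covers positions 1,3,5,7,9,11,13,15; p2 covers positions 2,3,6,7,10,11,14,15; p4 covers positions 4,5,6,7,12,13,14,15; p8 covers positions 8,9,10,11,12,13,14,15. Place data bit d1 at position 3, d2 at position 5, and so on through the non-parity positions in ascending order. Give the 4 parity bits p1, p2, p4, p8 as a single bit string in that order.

Place data bits at non-power-of-two positions: b3=0, b5=1, b6=0, b7=1, b9=1, b10=1, b11=1, b12=1, b13=1, b14=1, b15=1.
p1 = XOR of data positions {3,5,7,9,11,13,15} = 0⊕1⊕1⊕1⊕1⊕1⊕1 = 0
p2 = XOR of data positions {3,6,7,10,11,14,15} = 0⊕0⊕1⊕1⊕1⊕1⊕1 = 1
p4 = XOR of data positions {5,6,7,12,13,14,15} = 1⊕0⊕1⊕1⊕1⊕1⊕1 = 0
p8 = XOR of data positions {9,10,11,12,13,14,15} = 1⊕1⊕1⊕1⊕1⊕1⊕1 = 1
Parity bits p1,p2,p4,p8 = 0101

0101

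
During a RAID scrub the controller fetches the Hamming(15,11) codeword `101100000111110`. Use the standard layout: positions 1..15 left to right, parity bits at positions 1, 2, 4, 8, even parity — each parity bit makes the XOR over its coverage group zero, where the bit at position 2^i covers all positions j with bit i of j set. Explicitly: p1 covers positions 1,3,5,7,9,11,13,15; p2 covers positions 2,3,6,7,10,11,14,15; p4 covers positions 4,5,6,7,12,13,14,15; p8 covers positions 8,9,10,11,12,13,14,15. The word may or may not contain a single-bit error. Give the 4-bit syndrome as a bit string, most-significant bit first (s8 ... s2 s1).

s1: b1⊕b3⊕b5⊕b7⊕b9⊕b11⊕b13⊕b15 = 1⊕1⊕0⊕0⊕0⊕1⊕1⊕0 = 0
s2: b2⊕b3⊕b6⊕b7⊕b10⊕b11⊕b14⊕b15 = 0⊕1⊕0⊕0⊕1⊕1⊕1⊕0 = 0
s4: b4⊕b5⊕b6⊕b7⊕b12⊕b13⊕b14⊕b15 = 1⊕0⊕0⊕0⊕1⊕1⊕1⊕0 = 0
s8: b8⊕b9⊕b10⊕b11⊕b12⊕b13⊕b14⊕b15 = 0⊕0⊕1⊕1⊕1⊕1⊕1⊕0 = 1
Syndrome (s8...s1) = 1000 → position 8.

1000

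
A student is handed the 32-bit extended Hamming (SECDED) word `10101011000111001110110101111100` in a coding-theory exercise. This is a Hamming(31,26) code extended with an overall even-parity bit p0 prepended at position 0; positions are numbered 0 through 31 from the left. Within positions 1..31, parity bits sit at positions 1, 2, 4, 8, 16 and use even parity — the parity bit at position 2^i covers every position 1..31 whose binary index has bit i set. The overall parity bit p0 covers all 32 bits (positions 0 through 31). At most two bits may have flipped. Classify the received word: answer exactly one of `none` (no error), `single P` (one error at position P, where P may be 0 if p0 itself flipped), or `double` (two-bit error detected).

s1: b1⊕b3⊕b5⊕b7⊕b9⊕b11⊕b13⊕b15⊕b17⊕b19⊕b21⊕b23⊕b25⊕b27⊕b29⊕b31 = 0⊕0⊕0⊕1⊕0⊕1⊕1⊕0⊕1⊕0⊕1⊕1⊕1⊕1⊕1⊕0 = 1
s2: b2⊕b3⊕b6⊕b7⊕b10⊕b11⊕b14⊕b15⊕b18⊕b19⊕b22⊕b23⊕b26⊕b27⊕b30⊕b31 = 1⊕0⊕1⊕1⊕0⊕1⊕0⊕0⊕1⊕0⊕0⊕1⊕1⊕1⊕0⊕0 = 0
s4: b4⊕b5⊕b6⊕b7⊕b12⊕b13⊕b14⊕b15⊕b20⊕b21⊕b22⊕b23⊕b28⊕b29⊕b30⊕b31 = 1⊕0⊕1⊕1⊕1⊕1⊕0⊕0⊕1⊕1⊕0⊕1⊕1⊕1⊕0⊕0 = 0
s8: b8⊕b9⊕b10⊕b11⊕b12⊕b13⊕b14⊕b15⊕b24⊕b25⊕b26⊕b27⊕b28⊕b29⊕b30⊕b31 = 0⊕0⊕0⊕1⊕1⊕1⊕0⊕0⊕0⊕1⊕1⊕1⊕1⊕1⊕0⊕0 = 0
s16: b16⊕b17⊕b18⊕b19⊕b20⊕b21⊕b22⊕b23⊕b24⊕b25⊕b26⊕b27⊕b28⊕b29⊕b30⊕b31 = 1⊕1⊕1⊕0⊕1⊕1⊕0⊕1⊕0⊕1⊕1⊕1⊕1⊕1⊕0⊕0 = 1
Syndrome (s16...s1) = 10001 → position 17.
Overall parity (XOR of all 32 bits, including p0): 1⊕0⊕1⊕0⊕1⊕0⊕1⊕1⊕0⊕0⊕0⊕1⊕1⊕1⊕0⊕0⊕1⊕1⊕1⊕0⊕1⊕1⊕0⊕1⊕0⊕1⊕1⊕1⊕1⊕1⊕0⊕0 = 1
Overall=1, syndrome position=17 → single-bit error at position 17.

single 17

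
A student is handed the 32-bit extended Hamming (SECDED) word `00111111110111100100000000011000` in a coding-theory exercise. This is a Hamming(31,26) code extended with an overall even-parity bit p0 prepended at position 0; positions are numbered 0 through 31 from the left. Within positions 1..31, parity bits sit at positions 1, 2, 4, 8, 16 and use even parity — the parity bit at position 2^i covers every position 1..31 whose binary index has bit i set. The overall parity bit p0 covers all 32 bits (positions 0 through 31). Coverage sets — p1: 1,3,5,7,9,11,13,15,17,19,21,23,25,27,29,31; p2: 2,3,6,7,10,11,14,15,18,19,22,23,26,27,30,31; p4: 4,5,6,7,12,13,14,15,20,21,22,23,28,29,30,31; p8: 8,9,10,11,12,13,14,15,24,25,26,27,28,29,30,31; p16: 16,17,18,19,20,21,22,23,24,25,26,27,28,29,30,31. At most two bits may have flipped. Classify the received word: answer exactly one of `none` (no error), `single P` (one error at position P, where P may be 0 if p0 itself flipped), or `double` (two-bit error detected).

s1: b1⊕b3⊕b5⊕b7⊕b9⊕b11⊕b13⊕b15⊕b17⊕b19⊕b21⊕b23⊕b25⊕b27⊕b29⊕b31 = 0⊕1⊕1⊕1⊕1⊕1⊕1⊕0⊕1⊕0⊕0⊕0⊕0⊕1⊕0⊕0 = 0
s2: b2⊕b3⊕b6⊕b7⊕b10⊕b11⊕b14⊕b15⊕b18⊕b19⊕b22⊕b23⊕b26⊕b27⊕b30⊕b31 = 1⊕1⊕1⊕1⊕0⊕1⊕1⊕0⊕0⊕0⊕0⊕0⊕0⊕1⊕0⊕0 = 1
s4: b4⊕b5⊕b6⊕b7⊕b12⊕b13⊕b14⊕b15⊕b20⊕b21⊕b22⊕b23⊕b28⊕b29⊕b30⊕b31 = 1⊕1⊕1⊕1⊕1⊕1⊕1⊕0⊕0⊕0⊕0⊕0⊕1⊕0⊕0⊕0 = 0
s8: b8⊕b9⊕b10⊕b11⊕b12⊕b13⊕b14⊕b15⊕b24⊕b25⊕b26⊕b27⊕b28⊕b29⊕b30⊕b31 = 1⊕1⊕0⊕1⊕1⊕1⊕1⊕0⊕0⊕0⊕0⊕1⊕1⊕0⊕0⊕0 = 0
s16: b16⊕b17⊕b18⊕b19⊕b20⊕b21⊕b22⊕b23⊕b24⊕b25⊕b26⊕b27⊕b28⊕b29⊕b30⊕b31 = 0⊕1⊕0⊕0⊕0⊕0⊕0⊕0⊕0⊕0⊕0⊕1⊕1⊕0⊕0⊕0 = 1
Syndrome (s16...s1) = 10010 → position 18.
Overall parity (XOR of all 32 bits, including p0): 0⊕0⊕1⊕1⊕1⊕1⊕1⊕1⊕1⊕1⊕0⊕1⊕1⊕1⊕1⊕0⊕0⊕1⊕0⊕0⊕0⊕0⊕0⊕0⊕0⊕0⊕0⊕1⊕1⊕0⊕0⊕0 = 1
Overall=1, syndrome position=18 → single-bit error at position 18.

single 18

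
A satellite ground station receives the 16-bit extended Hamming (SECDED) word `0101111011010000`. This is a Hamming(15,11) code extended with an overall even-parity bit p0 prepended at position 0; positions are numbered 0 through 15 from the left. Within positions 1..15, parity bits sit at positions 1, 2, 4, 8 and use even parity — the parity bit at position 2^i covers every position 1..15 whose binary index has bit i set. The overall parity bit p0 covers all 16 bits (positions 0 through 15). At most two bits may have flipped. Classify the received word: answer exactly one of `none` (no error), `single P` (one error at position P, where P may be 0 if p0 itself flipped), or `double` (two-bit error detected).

s1: b1⊕b3⊕b5⊕b7⊕b9⊕b11⊕b13⊕b15 = 1⊕1⊕1⊕0⊕1⊕1⊕0⊕0 = 1
s2: b2⊕b3⊕b6⊕b7⊕b10⊕b11⊕b14⊕b15 = 0⊕1⊕1⊕0⊕0⊕1⊕0⊕0 = 1
s4: b4⊕b5⊕b6⊕b7⊕b12⊕b13⊕b14⊕b15 = 1⊕1⊕1⊕0⊕0⊕0⊕0⊕0 = 1
s8: b8⊕b9⊕b10⊕b11⊕b12⊕b13⊕b14⊕b15 = 1⊕1⊕0⊕1⊕0⊕0⊕0⊕0 = 1
Syndrome (s8...s1) = 1111 → position 15.
Overall parity (XOR of all 16 bits, including p0): 0⊕1⊕0⊕1⊕1⊕1⊕1⊕0⊕1⊕1⊕0⊕1⊕0⊕0⊕0⊕0 = 0
Overall=0, syndrome position=15 → double-bit error detected (uncorrectable).

double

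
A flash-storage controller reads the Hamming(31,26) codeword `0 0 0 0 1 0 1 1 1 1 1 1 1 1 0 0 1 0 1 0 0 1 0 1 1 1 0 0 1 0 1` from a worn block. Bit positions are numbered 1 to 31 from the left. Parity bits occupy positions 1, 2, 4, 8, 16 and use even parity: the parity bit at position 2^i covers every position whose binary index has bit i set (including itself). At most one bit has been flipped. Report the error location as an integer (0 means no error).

s1: b1⊕b3⊕b5⊕b7⊕b9⊕b11⊕b13⊕b15⊕b17⊕b19⊕b21⊕b23⊕b25⊕b27⊕b29⊕b31 = 0⊕0⊕1⊕1⊕1⊕1⊕1⊕0⊕1⊕1⊕0⊕0⊕1⊕0⊕1⊕1 = 0
s2: b2⊕b3⊕b6⊕b7⊕b10⊕b11⊕b14⊕b15⊕b18⊕b19⊕b22⊕b23⊕b26⊕b27⊕b30⊕b31 = 0⊕0⊕0⊕1⊕1⊕1⊕1⊕0⊕0⊕1⊕1⊕0⊕1⊕0⊕0⊕1 = 0
s4: b4⊕b5⊕b6⊕b7⊕b12⊕b13⊕b14⊕b15⊕b20⊕b21⊕b22⊕b23⊕b28⊕b29⊕b30⊕b31 = 0⊕1⊕0⊕1⊕1⊕1⊕1⊕0⊕0⊕0⊕1⊕0⊕0⊕1⊕0⊕1 = 0
s8: b8⊕b9⊕b10⊕b11⊕b12⊕b13⊕b14⊕b15⊕b24⊕b25⊕b26⊕b27⊕b28⊕b29⊕b30⊕b31 = 1⊕1⊕1⊕1⊕1⊕1⊕1⊕0⊕1⊕1⊕1⊕0⊕0⊕1⊕0⊕1 = 0
s16: b16⊕b17⊕b18⊕b19⊕b20⊕b21⊕b22⊕b23⊕b24⊕b25⊕b26⊕b27⊕b28⊕b29⊕b30⊕b31 = 0⊕1⊕0⊕1⊕0⊕0⊕1⊕0⊕1⊕1⊕1⊕0⊕0⊕1⊕0⊕1 = 0
Syndrome (s16...s1) = 00000 → position 0 (no error).

0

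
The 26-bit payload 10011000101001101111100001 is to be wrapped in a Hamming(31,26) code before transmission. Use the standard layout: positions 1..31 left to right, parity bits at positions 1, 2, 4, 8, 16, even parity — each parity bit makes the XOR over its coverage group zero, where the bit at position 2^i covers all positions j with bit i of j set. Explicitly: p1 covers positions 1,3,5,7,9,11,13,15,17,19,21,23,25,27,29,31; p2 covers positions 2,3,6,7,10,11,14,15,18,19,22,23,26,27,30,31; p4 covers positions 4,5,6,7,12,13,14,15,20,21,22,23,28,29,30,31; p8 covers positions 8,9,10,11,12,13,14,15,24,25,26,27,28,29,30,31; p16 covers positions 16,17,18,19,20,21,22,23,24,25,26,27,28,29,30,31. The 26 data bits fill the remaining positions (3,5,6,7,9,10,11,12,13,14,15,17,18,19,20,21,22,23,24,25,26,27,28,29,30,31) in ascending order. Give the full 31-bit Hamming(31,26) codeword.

Place data bits at non-power-of-two positions: b3=1, b5=0, b6=0, b7=1, b9=1, b10=0, b11=0, b12=0, b13=1, b14=0, b15=1, b17=0, b18=0, b19=1, b20=1, b21=0, b22=1, b23=1, b24=1, b25=1, b26=1, b27=0, b28=0, b29=0, b30=0, b31=1.
p1 = XOR of data positions {3,5,7,9,11,13,15,17,19,21,23,25,27,29,31} = 1⊕0⊕1⊕1⊕0⊕1⊕1⊕0⊕1⊕0⊕1⊕1⊕0⊕0⊕1 = 1
p2 = XOR of data positions {3,6,7,10,11,14,15,18,19,22,23,26,27,30,31} = 1⊕0⊕1⊕0⊕0⊕0⊕1⊕0⊕1⊕1⊕1⊕1⊕0⊕0⊕1 = 0
p4 = XOR of data positions {5,6,7,12,13,14,15,20,21,22,23,28,29,30,31} = 0⊕0⊕1⊕0⊕1⊕0⊕1⊕1⊕0⊕1⊕1⊕0⊕0⊕0⊕1 = 1
p8 = XOR of data positions {9,10,11,12,13,14,15,24,25,26,27,28,29,30,31} = 1⊕0⊕0⊕0⊕1⊕0⊕1⊕1⊕1⊕1⊕0⊕0⊕0⊕0⊕1 = 1
p16 = XOR of data positions {17,18,19,20,21,22,23,24,25,26,27,28,29,30,31} = 0⊕0⊕1⊕1⊕0⊕1⊕1⊕1⊕1⊕1⊕0⊕0⊕0⊕0⊕1 = 0
Codeword b1..b31 = 1011001110001010001101111100001

1011001110001010001101111100001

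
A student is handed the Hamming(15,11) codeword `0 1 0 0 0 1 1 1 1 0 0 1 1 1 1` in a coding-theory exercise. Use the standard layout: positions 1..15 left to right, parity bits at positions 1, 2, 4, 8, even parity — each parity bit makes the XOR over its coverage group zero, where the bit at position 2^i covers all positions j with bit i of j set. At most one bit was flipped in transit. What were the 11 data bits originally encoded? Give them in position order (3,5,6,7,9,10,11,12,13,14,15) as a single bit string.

00111001111

s1: b1⊕b3⊕b5⊕b7⊕b9⊕b11⊕b13⊕b15 = 0⊕0⊕0⊕1⊕1⊕0⊕1⊕1 = 0
s2: b2⊕b3⊕b6⊕b7⊕b10⊕b11⊕b14⊕b15 = 1⊕0⊕1⊕1⊕0⊕0⊕1⊕1 = 1
s4: b4⊕b5⊕b6⊕b7⊕b12⊕b13⊕b14⊕b15 = 0⊕0⊕1⊕1⊕1⊕1⊕1⊕1 = 0
s8: b8⊕b9⊕b10⊕b11⊕b12⊕b13⊕b14⊕b15 = 1⊕1⊕0⊕0⊕1⊕1⊕1⊕1 = 0
Syndrome (s8...s1) = 0010 → position 2.
Flip bit 2: corrected codeword = 000001111001111
Data bits at positions 3,5,6,7,9,10,11,12,13,14,15: 00111001111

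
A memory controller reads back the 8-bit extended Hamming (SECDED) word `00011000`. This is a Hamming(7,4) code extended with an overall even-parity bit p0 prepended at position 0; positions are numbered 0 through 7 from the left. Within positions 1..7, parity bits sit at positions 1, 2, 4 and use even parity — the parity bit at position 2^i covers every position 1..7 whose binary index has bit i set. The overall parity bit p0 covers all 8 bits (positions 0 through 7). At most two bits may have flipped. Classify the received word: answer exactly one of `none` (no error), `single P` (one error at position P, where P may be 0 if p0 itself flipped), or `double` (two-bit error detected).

s1: b1⊕b3⊕b5⊕b7 = 0⊕1⊕0⊕0 = 1
s2: b2⊕b3⊕b6⊕b7 = 0⊕1⊕0⊕0 = 1
s4: b4⊕b5⊕b6⊕b7 = 1⊕0⊕0⊕0 = 1
Syndrome (s4...s1) = 111 → position 7.
Overall parity (XOR of all 8 bits, including p0): 0⊕0⊕0⊕1⊕1⊕0⊕0⊕0 = 0
Overall=0, syndrome position=7 → double-bit error detected (uncorrectable).

double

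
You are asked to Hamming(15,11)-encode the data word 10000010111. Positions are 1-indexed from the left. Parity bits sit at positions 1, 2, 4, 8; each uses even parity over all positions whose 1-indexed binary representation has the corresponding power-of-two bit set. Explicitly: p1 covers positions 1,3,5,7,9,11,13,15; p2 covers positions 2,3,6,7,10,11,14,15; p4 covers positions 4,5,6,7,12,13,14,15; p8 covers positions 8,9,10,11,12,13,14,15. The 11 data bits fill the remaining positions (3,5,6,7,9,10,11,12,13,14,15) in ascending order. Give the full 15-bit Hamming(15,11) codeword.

Place data bits at non-power-of-two positions: b3=1, b5=0, b6=0, b7=0, b9=0, b10=0, b11=1, b12=0, b13=1, b14=1, b15=1.
p1 = XOR of data positions {3,5,7,9,11,13,15} = 1⊕0⊕0⊕0⊕1⊕1⊕1 = 0
p2 = XOR of data positions {3,6,7,10,11,14,15} = 1⊕0⊕0⊕0⊕1⊕1⊕1 = 0
p4 = XOR of data positions {5,6,7,12,13,14,15} = 0⊕0⊕0⊕0⊕1⊕1⊕1 = 1
p8 = XOR of data positions {9,10,11,12,13,14,15} = 0⊕0⊕1⊕0⊕1⊕1⊕1 = 0
Codeword b1..b15 = 001100000010111

001100000010111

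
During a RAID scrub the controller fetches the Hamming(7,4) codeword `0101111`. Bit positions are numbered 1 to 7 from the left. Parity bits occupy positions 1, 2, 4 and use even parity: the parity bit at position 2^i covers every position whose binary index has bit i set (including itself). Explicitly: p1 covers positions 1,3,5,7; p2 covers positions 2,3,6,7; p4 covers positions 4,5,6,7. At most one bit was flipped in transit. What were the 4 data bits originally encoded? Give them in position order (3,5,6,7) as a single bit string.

0111

s1: b1⊕b3⊕b5⊕b7 = 0⊕0⊕1⊕1 = 0
s2: b2⊕b3⊕b6⊕b7 = 1⊕0⊕1⊕1 = 1
s4: b4⊕b5⊕b6⊕b7 = 1⊕1⊕1⊕1 = 0
Syndrome (s4...s1) = 010 → position 2.
Flip bit 2: corrected codeword = 0001111
Data bits at positions 3,5,6,7: 0111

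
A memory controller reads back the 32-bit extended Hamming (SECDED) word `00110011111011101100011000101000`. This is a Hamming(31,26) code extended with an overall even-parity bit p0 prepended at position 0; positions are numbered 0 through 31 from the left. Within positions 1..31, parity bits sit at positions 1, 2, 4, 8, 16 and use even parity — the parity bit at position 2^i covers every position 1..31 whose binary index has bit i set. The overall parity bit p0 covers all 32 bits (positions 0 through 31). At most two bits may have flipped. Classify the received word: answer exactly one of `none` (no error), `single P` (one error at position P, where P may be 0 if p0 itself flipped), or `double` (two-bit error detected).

none

s1: b1⊕b3⊕b5⊕b7⊕b9⊕b11⊕b13⊕b15⊕b17⊕b19⊕b21⊕b23⊕b25⊕b27⊕b29⊕b31 = 0⊕1⊕0⊕1⊕1⊕0⊕1⊕0⊕1⊕0⊕1⊕0⊕0⊕0⊕0⊕0 = 0
s2: b2⊕b3⊕b6⊕b7⊕b10⊕b11⊕b14⊕b15⊕b18⊕b19⊕b22⊕b23⊕b26⊕b27⊕b30⊕b31 = 1⊕1⊕1⊕1⊕1⊕0⊕1⊕0⊕0⊕0⊕1⊕0⊕1⊕0⊕0⊕0 = 0
s4: b4⊕b5⊕b6⊕b7⊕b12⊕b13⊕b14⊕b15⊕b20⊕b21⊕b22⊕b23⊕b28⊕b29⊕b30⊕b31 = 0⊕0⊕1⊕1⊕1⊕1⊕1⊕0⊕0⊕1⊕1⊕0⊕1⊕0⊕0⊕0 = 0
s8: b8⊕b9⊕b10⊕b11⊕b12⊕b13⊕b14⊕b15⊕b24⊕b25⊕b26⊕b27⊕b28⊕b29⊕b30⊕b31 = 1⊕1⊕1⊕0⊕1⊕1⊕1⊕0⊕0⊕0⊕1⊕0⊕1⊕0⊕0⊕0 = 0
s16: b16⊕b17⊕b18⊕b19⊕b20⊕b21⊕b22⊕b23⊕b24⊕b25⊕b26⊕b27⊕b28⊕b29⊕b30⊕b31 = 1⊕1⊕0⊕0⊕0⊕1⊕1⊕0⊕0⊕0⊕1⊕0⊕1⊕0⊕0⊕0 = 0
Syndrome (s16...s1) = 00000 → position 0 (no error).
Overall parity (XOR of all 32 bits, including p0): 0⊕0⊕1⊕1⊕0⊕0⊕1⊕1⊕1⊕1⊕1⊕0⊕1⊕1⊕1⊕0⊕1⊕1⊕0⊕0⊕0⊕1⊕1⊕0⊕0⊕0⊕1⊕0⊕1⊕0⊕0⊕0 = 0
Overall=0, syndrome position=0 → no error.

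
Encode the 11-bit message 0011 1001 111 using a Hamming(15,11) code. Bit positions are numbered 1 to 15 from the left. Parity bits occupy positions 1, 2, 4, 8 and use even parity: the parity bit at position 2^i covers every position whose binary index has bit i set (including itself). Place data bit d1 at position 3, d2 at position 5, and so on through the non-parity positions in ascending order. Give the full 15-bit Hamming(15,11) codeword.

Place data bits at non-power-of-two positions: b3=0, b5=0, b6=1, b7=1, b9=1, b10=0, b11=0, b12=1, b13=1, b14=1, b15=1.
p1 = XOR of data positions {3,5,7,9,11,13,15} = 0⊕0⊕1⊕1⊕0⊕1⊕1 = 0
p2 = XOR of data positions {3,6,7,10,11,14,15} = 0⊕1⊕1⊕0⊕0⊕1⊕1 = 0
p4 = XOR of data positions {5,6,7,12,13,14,15} = 0⊕1⊕1⊕1⊕1⊕1⊕1 = 0
p8 = XOR of data positions {9,10,11,12,13,14,15} = 1⊕0⊕0⊕1⊕1⊕1⊕1 = 1
Codeword b1..b15 = 000001111001111

000001111001111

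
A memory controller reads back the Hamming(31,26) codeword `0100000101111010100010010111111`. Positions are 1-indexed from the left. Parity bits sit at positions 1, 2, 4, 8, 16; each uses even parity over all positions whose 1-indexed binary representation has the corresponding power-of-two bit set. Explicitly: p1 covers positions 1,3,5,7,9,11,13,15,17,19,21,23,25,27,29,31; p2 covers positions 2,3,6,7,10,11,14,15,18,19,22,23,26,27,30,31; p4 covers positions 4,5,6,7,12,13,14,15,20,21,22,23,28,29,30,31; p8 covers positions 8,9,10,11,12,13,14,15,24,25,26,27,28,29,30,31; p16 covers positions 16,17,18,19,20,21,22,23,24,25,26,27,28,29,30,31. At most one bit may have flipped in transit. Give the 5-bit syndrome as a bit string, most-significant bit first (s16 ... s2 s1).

11000

s1: b1⊕b3⊕b5⊕b7⊕b9⊕b11⊕b13⊕b15⊕b17⊕b19⊕b21⊕b23⊕b25⊕b27⊕b29⊕b31 = 0⊕0⊕0⊕0⊕0⊕1⊕1⊕1⊕1⊕0⊕1⊕0⊕0⊕1⊕1⊕1 = 0
s2: b2⊕b3⊕b6⊕b7⊕b10⊕b11⊕b14⊕b15⊕b18⊕b19⊕b22⊕b23⊕b26⊕b27⊕b30⊕b31 = 1⊕0⊕0⊕0⊕1⊕1⊕0⊕1⊕0⊕0⊕0⊕0⊕1⊕1⊕1⊕1 = 0
s4: b4⊕b5⊕b6⊕b7⊕b12⊕b13⊕b14⊕b15⊕b20⊕b21⊕b22⊕b23⊕b28⊕b29⊕b30⊕b31 = 0⊕0⊕0⊕0⊕1⊕1⊕0⊕1⊕0⊕1⊕0⊕0⊕1⊕1⊕1⊕1 = 0
s8: b8⊕b9⊕b10⊕b11⊕b12⊕b13⊕b14⊕b15⊕b24⊕b25⊕b26⊕b27⊕b28⊕b29⊕b30⊕b31 = 1⊕0⊕1⊕1⊕1⊕1⊕0⊕1⊕1⊕0⊕1⊕1⊕1⊕1⊕1⊕1 = 1
s16: b16⊕b17⊕b18⊕b19⊕b20⊕b21⊕b22⊕b23⊕b24⊕b25⊕b26⊕b27⊕b28⊕b29⊕b30⊕b31 = 0⊕1⊕0⊕0⊕0⊕1⊕0⊕0⊕1⊕0⊕1⊕1⊕1⊕1⊕1⊕1 = 1
Syndrome (s16...s1) = 11000 → position 24.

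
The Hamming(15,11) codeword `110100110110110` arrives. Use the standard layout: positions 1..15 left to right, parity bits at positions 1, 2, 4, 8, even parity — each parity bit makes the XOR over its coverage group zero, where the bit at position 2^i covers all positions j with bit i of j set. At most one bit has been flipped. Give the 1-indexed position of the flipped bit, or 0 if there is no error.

10

s1: b1⊕b3⊕b5⊕b7⊕b9⊕b11⊕b13⊕b15 = 1⊕0⊕0⊕1⊕0⊕1⊕1⊕0 = 0
s2: b2⊕b3⊕b6⊕b7⊕b10⊕b11⊕b14⊕b15 = 1⊕0⊕0⊕1⊕1⊕1⊕1⊕0 = 1
s4: b4⊕b5⊕b6⊕b7⊕b12⊕b13⊕b14⊕b15 = 1⊕0⊕0⊕1⊕0⊕1⊕1⊕0 = 0
s8: b8⊕b9⊕b10⊕b11⊕b12⊕b13⊕b14⊕b15 = 1⊕0⊕1⊕1⊕0⊕1⊕1⊕0 = 1
Syndrome (s8...s1) = 1010 → position 10.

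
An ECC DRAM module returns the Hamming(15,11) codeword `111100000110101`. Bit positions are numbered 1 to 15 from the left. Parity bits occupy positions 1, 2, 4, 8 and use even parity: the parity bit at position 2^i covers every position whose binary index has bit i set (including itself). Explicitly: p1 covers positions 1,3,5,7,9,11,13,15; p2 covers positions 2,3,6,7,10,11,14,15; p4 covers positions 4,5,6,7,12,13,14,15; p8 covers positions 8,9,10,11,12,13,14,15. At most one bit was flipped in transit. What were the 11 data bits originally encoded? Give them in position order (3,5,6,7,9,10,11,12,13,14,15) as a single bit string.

10010110101

s1: b1⊕b3⊕b5⊕b7⊕b9⊕b11⊕b13⊕b15 = 1⊕1⊕0⊕0⊕0⊕1⊕1⊕1 = 1
s2: b2⊕b3⊕b6⊕b7⊕b10⊕b11⊕b14⊕b15 = 1⊕1⊕0⊕0⊕1⊕1⊕0⊕1 = 1
s4: b4⊕b5⊕b6⊕b7⊕b12⊕b13⊕b14⊕b15 = 1⊕0⊕0⊕0⊕0⊕1⊕0⊕1 = 1
s8: b8⊕b9⊕b10⊕b11⊕b12⊕b13⊕b14⊕b15 = 0⊕0⊕1⊕1⊕0⊕1⊕0⊕1 = 0
Syndrome (s8...s1) = 0111 → position 7.
Flip bit 7: corrected codeword = 111100100110101
Data bits at positions 3,5,6,7,9,10,11,12,13,14,15: 10010110101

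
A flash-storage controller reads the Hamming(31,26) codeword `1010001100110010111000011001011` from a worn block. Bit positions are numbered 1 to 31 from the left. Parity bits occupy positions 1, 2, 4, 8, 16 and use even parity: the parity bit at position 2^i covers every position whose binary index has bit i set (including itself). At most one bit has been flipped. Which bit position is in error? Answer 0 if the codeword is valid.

9

s1: b1⊕b3⊕b5⊕b7⊕b9⊕b11⊕b13⊕b15⊕b17⊕b19⊕b21⊕b23⊕b25⊕b27⊕b29⊕b31 = 1⊕1⊕0⊕1⊕0⊕1⊕0⊕1⊕1⊕1⊕0⊕0⊕1⊕0⊕0⊕1 = 1
s2: b2⊕b3⊕b6⊕b7⊕b10⊕b11⊕b14⊕b15⊕b18⊕b19⊕b22⊕b23⊕b26⊕b27⊕b30⊕b31 = 0⊕1⊕0⊕1⊕0⊕1⊕0⊕1⊕1⊕1⊕0⊕0⊕0⊕0⊕1⊕1 = 0
s4: b4⊕b5⊕b6⊕b7⊕b12⊕b13⊕b14⊕b15⊕b20⊕b21⊕b22⊕b23⊕b28⊕b29⊕b30⊕b31 = 0⊕0⊕0⊕1⊕1⊕0⊕0⊕1⊕0⊕0⊕0⊕0⊕1⊕0⊕1⊕1 = 0
s8: b8⊕b9⊕b10⊕b11⊕b12⊕b13⊕b14⊕b15⊕b24⊕b25⊕b26⊕b27⊕b28⊕b29⊕b30⊕b31 = 1⊕0⊕0⊕1⊕1⊕0⊕0⊕1⊕1⊕1⊕0⊕0⊕1⊕0⊕1⊕1 = 1
s16: b16⊕b17⊕b18⊕b19⊕b20⊕b21⊕b22⊕b23⊕b24⊕b25⊕b26⊕b27⊕b28⊕b29⊕b30⊕b31 = 0⊕1⊕1⊕1⊕0⊕0⊕0⊕0⊕1⊕1⊕0⊕0⊕1⊕0⊕1⊕1 = 0
Syndrome (s16...s1) = 01001 → position 9.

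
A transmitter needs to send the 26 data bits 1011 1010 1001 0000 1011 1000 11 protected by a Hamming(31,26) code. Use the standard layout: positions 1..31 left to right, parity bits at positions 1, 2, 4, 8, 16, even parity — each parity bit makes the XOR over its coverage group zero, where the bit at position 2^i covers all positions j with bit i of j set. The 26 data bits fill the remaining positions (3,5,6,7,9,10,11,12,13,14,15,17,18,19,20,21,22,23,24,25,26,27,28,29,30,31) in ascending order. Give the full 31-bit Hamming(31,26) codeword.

Place data bits at non-power-of-two positions: b3=1, b5=0, b6=1, b7=1, b9=1, b10=0, b11=1, b12=0, b13=1, b14=0, b15=0, b17=1, b18=0, b19=0, b20=0, b21=0, b22=1, b23=0, b24=1, b25=1, b26=1, b27=0, b28=0, b29=0, b30=1, b31=1.
p1 = XOR of data positions {3,5,7,9,11,13,15,17,19,21,23,25,27,29,31} = 1⊕0⊕1⊕1⊕1⊕1⊕0⊕1⊕0⊕0⊕0⊕1⊕0⊕0⊕1 = 0
p2 = XOR of data positions {3,6,7,10,11,14,15,18,19,22,23,26,27,30,31} = 1⊕1⊕1⊕0⊕1⊕0⊕0⊕0⊕0⊕1⊕0⊕1⊕0⊕1⊕1 = 0
p4 = XOR of data positions {5,6,7,12,13,14,15,20,21,22,23,28,29,30,31} = 0⊕1⊕1⊕0⊕1⊕0⊕0⊕0⊕0⊕1⊕0⊕0⊕0⊕1⊕1 = 0
p8 = XOR of data positions {9,10,11,12,13,14,15,24,25,26,27,28,29,30,31} = 1⊕0⊕1⊕0⊕1⊕0⊕0⊕1⊕1⊕1⊕0⊕0⊕0⊕1⊕1 = 0
p16 = XOR of data positions {17,18,19,20,21,22,23,24,25,26,27,28,29,30,31} = 1⊕0⊕0⊕0⊕0⊕1⊕0⊕1⊕1⊕1⊕0⊕0⊕0⊕1⊕1 = 1
Codeword b1..b31 = 0010011010101001100001011100011

0010011010101001100001011100011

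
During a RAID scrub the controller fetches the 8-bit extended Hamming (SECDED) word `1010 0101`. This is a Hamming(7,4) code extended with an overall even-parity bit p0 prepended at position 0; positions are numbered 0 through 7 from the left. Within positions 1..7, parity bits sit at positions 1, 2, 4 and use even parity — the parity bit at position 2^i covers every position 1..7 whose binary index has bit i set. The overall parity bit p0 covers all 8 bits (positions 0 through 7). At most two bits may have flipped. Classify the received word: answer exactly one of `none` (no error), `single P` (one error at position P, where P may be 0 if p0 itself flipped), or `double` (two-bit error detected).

s1: b1⊕b3⊕b5⊕b7 = 0⊕0⊕1⊕1 = 0
s2: b2⊕b3⊕b6⊕b7 = 1⊕0⊕0⊕1 = 0
s4: b4⊕b5⊕b6⊕b7 = 0⊕1⊕0⊕1 = 0
Syndrome (s4...s1) = 000 → position 0 (no error).
Overall parity (XOR of all 8 bits, including p0): 1⊕0⊕1⊕0⊕0⊕1⊕0⊕1 = 0
Overall=0, syndrome position=0 → no error.

none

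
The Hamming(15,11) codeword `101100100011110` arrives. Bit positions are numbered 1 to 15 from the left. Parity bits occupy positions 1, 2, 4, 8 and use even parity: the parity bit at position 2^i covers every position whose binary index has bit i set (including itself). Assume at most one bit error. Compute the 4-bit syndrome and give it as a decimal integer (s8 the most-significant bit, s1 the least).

5

s1: b1⊕b3⊕b5⊕b7⊕b9⊕b11⊕b13⊕b15 = 1⊕1⊕0⊕1⊕0⊕1⊕1⊕0 = 1
s2: b2⊕b3⊕b6⊕b7⊕b10⊕b11⊕b14⊕b15 = 0⊕1⊕0⊕1⊕0⊕1⊕1⊕0 = 0
s4: b4⊕b5⊕b6⊕b7⊕b12⊕b13⊕b14⊕b15 = 1⊕0⊕0⊕1⊕1⊕1⊕1⊕0 = 1
s8: b8⊕b9⊕b10⊕b11⊕b12⊕b13⊕b14⊕b15 = 0⊕0⊕0⊕1⊕1⊕1⊕1⊕0 = 0
Syndrome (s8...s1) = 0101 → position 5.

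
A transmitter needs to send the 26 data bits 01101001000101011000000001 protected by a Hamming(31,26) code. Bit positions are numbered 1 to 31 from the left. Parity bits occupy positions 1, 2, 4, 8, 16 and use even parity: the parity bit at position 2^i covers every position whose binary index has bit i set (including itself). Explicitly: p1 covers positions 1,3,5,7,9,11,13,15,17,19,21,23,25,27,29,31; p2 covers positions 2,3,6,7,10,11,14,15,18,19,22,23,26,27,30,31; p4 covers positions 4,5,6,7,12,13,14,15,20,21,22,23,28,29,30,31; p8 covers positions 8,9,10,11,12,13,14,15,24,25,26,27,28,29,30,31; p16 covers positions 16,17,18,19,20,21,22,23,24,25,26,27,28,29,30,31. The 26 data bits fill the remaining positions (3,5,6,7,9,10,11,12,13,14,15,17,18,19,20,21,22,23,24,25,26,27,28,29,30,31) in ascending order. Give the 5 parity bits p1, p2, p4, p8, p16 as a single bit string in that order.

Place data bits at non-power-of-two positions: b3=0, b5=1, b6=1, b7=0, b9=1, b10=0, b11=0, b12=1, b13=0, b14=0, b15=0, b17=1, b18=0, b19=1, b20=0, b21=1, b22=1, b23=0, b24=0, b25=0, b26=0, b27=0, b28=0, b29=0, b30=0, b31=1.
p1 = XOR of data positions {3,5,7,9,11,13,15,17,19,21,23,25,27,29,31} = 0⊕1⊕0⊕1⊕0⊕0⊕0⊕1⊕1⊕1⊕0⊕0⊕0⊕0⊕1 = 0
p2 = XOR of data positions {3,6,7,10,11,14,15,18,19,22,23,26,27,30,31} = 0⊕1⊕0⊕0⊕0⊕0⊕0⊕0⊕1⊕1⊕0⊕0⊕0⊕0⊕1 = 0
p4 = XOR of data positions {5,6,7,12,13,14,15,20,21,22,23,28,29,30,31} = 1⊕1⊕0⊕1⊕0⊕0⊕0⊕0⊕1⊕1⊕0⊕0⊕0⊕0⊕1 = 0
p8 = XOR of data positions {9,10,11,12,13,14,15,24,25,26,27,28,29,30,31} = 1⊕0⊕0⊕1⊕0⊕0⊕0⊕0⊕0⊕0⊕0⊕0⊕0⊕0⊕1 = 1
p16 = XOR of data positions {17,18,19,20,21,22,23,24,25,26,27,28,29,30,31} = 1⊕0⊕1⊕0⊕1⊕1⊕0⊕0⊕0⊕0⊕0⊕0⊕0⊕0⊕1 = 1
Parity bits p1,p2,p4,p8,p16 = 00011

00011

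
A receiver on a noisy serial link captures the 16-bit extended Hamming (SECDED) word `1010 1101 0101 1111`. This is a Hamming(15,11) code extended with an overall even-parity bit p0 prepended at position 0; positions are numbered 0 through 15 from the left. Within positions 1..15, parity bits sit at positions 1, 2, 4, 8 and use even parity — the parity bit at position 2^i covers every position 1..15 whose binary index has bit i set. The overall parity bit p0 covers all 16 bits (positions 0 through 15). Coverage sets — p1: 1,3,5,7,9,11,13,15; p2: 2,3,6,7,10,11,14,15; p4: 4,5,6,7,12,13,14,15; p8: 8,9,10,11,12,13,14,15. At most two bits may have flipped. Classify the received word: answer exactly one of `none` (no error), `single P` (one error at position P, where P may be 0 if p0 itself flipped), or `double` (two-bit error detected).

single 6

s1: b1⊕b3⊕b5⊕b7⊕b9⊕b11⊕b13⊕b15 = 0⊕0⊕1⊕1⊕1⊕1⊕1⊕1 = 0
s2: b2⊕b3⊕b6⊕b7⊕b10⊕b11⊕b14⊕b15 = 1⊕0⊕0⊕1⊕0⊕1⊕1⊕1 = 1
s4: b4⊕b5⊕b6⊕b7⊕b12⊕b13⊕b14⊕b15 = 1⊕1⊕0⊕1⊕1⊕1⊕1⊕1 = 1
s8: b8⊕b9⊕b10⊕b11⊕b12⊕b13⊕b14⊕b15 = 0⊕1⊕0⊕1⊕1⊕1⊕1⊕1 = 0
Syndrome (s8...s1) = 0110 → position 6.
Overall parity (XOR of all 16 bits, including p0): 1⊕0⊕1⊕0⊕1⊕1⊕0⊕1⊕0⊕1⊕0⊕1⊕1⊕1⊕1⊕1 = 1
Overall=1, syndrome position=6 → single-bit error at position 6.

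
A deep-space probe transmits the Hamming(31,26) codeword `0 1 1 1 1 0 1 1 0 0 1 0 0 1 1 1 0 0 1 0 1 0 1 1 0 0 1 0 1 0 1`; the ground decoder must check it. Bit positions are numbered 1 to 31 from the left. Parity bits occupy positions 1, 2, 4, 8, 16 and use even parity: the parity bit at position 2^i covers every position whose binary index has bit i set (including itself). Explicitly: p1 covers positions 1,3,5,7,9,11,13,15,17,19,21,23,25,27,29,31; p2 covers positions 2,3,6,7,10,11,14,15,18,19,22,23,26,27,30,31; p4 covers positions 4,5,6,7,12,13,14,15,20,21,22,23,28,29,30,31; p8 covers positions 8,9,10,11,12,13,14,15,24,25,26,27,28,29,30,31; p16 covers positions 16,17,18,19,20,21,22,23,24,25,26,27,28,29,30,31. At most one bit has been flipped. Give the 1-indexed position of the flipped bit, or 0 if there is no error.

5

s1: b1⊕b3⊕b5⊕b7⊕b9⊕b11⊕b13⊕b15⊕b17⊕b19⊕b21⊕b23⊕b25⊕b27⊕b29⊕b31 = 0⊕1⊕1⊕1⊕0⊕1⊕0⊕1⊕0⊕1⊕1⊕1⊕0⊕1⊕1⊕1 = 1
s2: b2⊕b3⊕b6⊕b7⊕b10⊕b11⊕b14⊕b15⊕b18⊕b19⊕b22⊕b23⊕b26⊕b27⊕b30⊕b31 = 1⊕1⊕0⊕1⊕0⊕1⊕1⊕1⊕0⊕1⊕0⊕1⊕0⊕1⊕0⊕1 = 0
s4: b4⊕b5⊕b6⊕b7⊕b12⊕b13⊕b14⊕b15⊕b20⊕b21⊕b22⊕b23⊕b28⊕b29⊕b30⊕b31 = 1⊕1⊕0⊕1⊕0⊕0⊕1⊕1⊕0⊕1⊕0⊕1⊕0⊕1⊕0⊕1 = 1
s8: b8⊕b9⊕b10⊕b11⊕b12⊕b13⊕b14⊕b15⊕b24⊕b25⊕b26⊕b27⊕b28⊕b29⊕b30⊕b31 = 1⊕0⊕0⊕1⊕0⊕0⊕1⊕1⊕1⊕0⊕0⊕1⊕0⊕1⊕0⊕1 = 0
s16: b16⊕b17⊕b18⊕b19⊕b20⊕b21⊕b22⊕b23⊕b24⊕b25⊕b26⊕b27⊕b28⊕b29⊕b30⊕b31 = 1⊕0⊕0⊕1⊕0⊕1⊕0⊕1⊕1⊕0⊕0⊕1⊕0⊕1⊕0⊕1 = 0
Syndrome (s16...s1) = 00101 → position 5.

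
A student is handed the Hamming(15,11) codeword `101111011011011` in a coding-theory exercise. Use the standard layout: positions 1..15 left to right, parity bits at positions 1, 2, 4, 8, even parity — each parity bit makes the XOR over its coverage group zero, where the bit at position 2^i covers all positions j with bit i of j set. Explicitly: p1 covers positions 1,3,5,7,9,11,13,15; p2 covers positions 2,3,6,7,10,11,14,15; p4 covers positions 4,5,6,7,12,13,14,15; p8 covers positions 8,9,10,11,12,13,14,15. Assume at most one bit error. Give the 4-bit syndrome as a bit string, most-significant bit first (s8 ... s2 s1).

0010

s1: b1⊕b3⊕b5⊕b7⊕b9⊕b11⊕b13⊕b15 = 1⊕1⊕1⊕0⊕1⊕1⊕0⊕1 = 0
s2: b2⊕b3⊕b6⊕b7⊕b10⊕b11⊕b14⊕b15 = 0⊕1⊕1⊕0⊕0⊕1⊕1⊕1 = 1
s4: b4⊕b5⊕b6⊕b7⊕b12⊕b13⊕b14⊕b15 = 1⊕1⊕1⊕0⊕1⊕0⊕1⊕1 = 0
s8: b8⊕b9⊕b10⊕b11⊕b12⊕b13⊕b14⊕b15 = 1⊕1⊕0⊕1⊕1⊕0⊕1⊕1 = 0
Syndrome (s8...s1) = 0010 → position 2.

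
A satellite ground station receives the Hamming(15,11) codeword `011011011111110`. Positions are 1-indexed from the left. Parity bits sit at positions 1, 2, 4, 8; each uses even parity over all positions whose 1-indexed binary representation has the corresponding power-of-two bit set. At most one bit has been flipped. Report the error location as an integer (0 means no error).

s1: b1⊕b3⊕b5⊕b7⊕b9⊕b11⊕b13⊕b15 = 0⊕1⊕1⊕0⊕1⊕1⊕1⊕0 = 1
s2: b2⊕b3⊕b6⊕b7⊕b10⊕b11⊕b14⊕b15 = 1⊕1⊕1⊕0⊕1⊕1⊕1⊕0 = 0
s4: b4⊕b5⊕b6⊕b7⊕b12⊕b13⊕b14⊕b15 = 0⊕1⊕1⊕0⊕1⊕1⊕1⊕0 = 1
s8: b8⊕b9⊕b10⊕b11⊕b12⊕b13⊕b14⊕b15 = 1⊕1⊕1⊕1⊕1⊕1⊕1⊕0 = 1
Syndrome (s8...s1) = 1101 → position 13.

13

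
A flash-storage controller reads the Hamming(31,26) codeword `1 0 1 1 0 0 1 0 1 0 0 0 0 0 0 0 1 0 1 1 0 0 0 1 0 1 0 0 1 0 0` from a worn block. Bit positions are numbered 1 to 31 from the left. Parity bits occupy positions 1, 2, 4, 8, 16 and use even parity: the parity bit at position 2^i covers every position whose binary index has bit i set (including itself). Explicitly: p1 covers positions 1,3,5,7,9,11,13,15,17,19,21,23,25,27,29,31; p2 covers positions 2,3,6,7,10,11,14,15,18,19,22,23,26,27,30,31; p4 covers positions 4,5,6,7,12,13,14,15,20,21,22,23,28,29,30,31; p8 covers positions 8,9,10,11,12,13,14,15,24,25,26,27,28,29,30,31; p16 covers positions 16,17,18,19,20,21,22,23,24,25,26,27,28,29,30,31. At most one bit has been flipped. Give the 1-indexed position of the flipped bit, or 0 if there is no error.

s1: b1⊕b3⊕b5⊕b7⊕b9⊕b11⊕b13⊕b15⊕b17⊕b19⊕b21⊕b23⊕b25⊕b27⊕b29⊕b31 = 1⊕1⊕0⊕1⊕1⊕0⊕0⊕0⊕1⊕1⊕0⊕0⊕0⊕0⊕1⊕0 = 1
s2: b2⊕b3⊕b6⊕b7⊕b10⊕b11⊕b14⊕b15⊕b18⊕b19⊕b22⊕b23⊕b26⊕b27⊕b30⊕b31 = 0⊕1⊕0⊕1⊕0⊕0⊕0⊕0⊕0⊕1⊕0⊕0⊕1⊕0⊕0⊕0 = 0
s4: b4⊕b5⊕b6⊕b7⊕b12⊕b13⊕b14⊕b15⊕b20⊕b21⊕b22⊕b23⊕b28⊕b29⊕b30⊕b31 = 1⊕0⊕0⊕1⊕0⊕0⊕0⊕0⊕1⊕0⊕0⊕0⊕0⊕1⊕0⊕0 = 0
s8: b8⊕b9⊕b10⊕b11⊕b12⊕b13⊕b14⊕b15⊕b24⊕b25⊕b26⊕b27⊕b28⊕b29⊕b30⊕b31 = 0⊕1⊕0⊕0⊕0⊕0⊕0⊕0⊕1⊕0⊕1⊕0⊕0⊕1⊕0⊕0 = 0
s16: b16⊕b17⊕b18⊕b19⊕b20⊕b21⊕b22⊕b23⊕b24⊕b25⊕b26⊕b27⊕b28⊕b29⊕b30⊕b31 = 0⊕1⊕0⊕1⊕1⊕0⊕0⊕0⊕1⊕0⊕1⊕0⊕0⊕1⊕0⊕0 = 0
Syndrome (s16...s1) = 00001 → position 1.

1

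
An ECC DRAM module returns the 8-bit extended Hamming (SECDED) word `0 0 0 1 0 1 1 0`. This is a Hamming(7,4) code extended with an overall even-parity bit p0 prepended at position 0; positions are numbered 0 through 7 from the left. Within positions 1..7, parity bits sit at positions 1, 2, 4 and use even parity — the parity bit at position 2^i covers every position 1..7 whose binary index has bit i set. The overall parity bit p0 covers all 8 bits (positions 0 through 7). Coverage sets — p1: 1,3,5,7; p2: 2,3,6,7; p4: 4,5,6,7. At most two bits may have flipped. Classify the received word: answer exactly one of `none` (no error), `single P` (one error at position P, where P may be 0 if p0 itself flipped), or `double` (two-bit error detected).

s1: b1⊕b3⊕b5⊕b7 = 0⊕1⊕1⊕0 = 0
s2: b2⊕b3⊕b6⊕b7 = 0⊕1⊕1⊕0 = 0
s4: b4⊕b5⊕b6⊕b7 = 0⊕1⊕1⊕0 = 0
Syndrome (s4...s1) = 000 → position 0 (no error).
Overall parity (XOR of all 8 bits, including p0): 0⊕0⊕0⊕1⊕0⊕1⊕1⊕0 = 1
Overall=1, syndrome position=0 → single-bit error at position 0.

single 0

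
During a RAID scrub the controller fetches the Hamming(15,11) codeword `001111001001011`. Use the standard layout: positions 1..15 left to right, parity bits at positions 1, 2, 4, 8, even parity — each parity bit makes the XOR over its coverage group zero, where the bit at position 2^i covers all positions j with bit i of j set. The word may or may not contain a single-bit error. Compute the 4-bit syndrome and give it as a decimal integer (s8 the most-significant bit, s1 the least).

0

s1: b1⊕b3⊕b5⊕b7⊕b9⊕b11⊕b13⊕b15 = 0⊕1⊕1⊕0⊕1⊕0⊕0⊕1 = 0
s2: b2⊕b3⊕b6⊕b7⊕b10⊕b11⊕b14⊕b15 = 0⊕1⊕1⊕0⊕0⊕0⊕1⊕1 = 0
s4: b4⊕b5⊕b6⊕b7⊕b12⊕b13⊕b14⊕b15 = 1⊕1⊕1⊕0⊕1⊕0⊕1⊕1 = 0
s8: b8⊕b9⊕b10⊕b11⊕b12⊕b13⊕b14⊕b15 = 0⊕1⊕0⊕0⊕1⊕0⊕1⊕1 = 0
Syndrome (s8...s1) = 0000 → position 0 (no error).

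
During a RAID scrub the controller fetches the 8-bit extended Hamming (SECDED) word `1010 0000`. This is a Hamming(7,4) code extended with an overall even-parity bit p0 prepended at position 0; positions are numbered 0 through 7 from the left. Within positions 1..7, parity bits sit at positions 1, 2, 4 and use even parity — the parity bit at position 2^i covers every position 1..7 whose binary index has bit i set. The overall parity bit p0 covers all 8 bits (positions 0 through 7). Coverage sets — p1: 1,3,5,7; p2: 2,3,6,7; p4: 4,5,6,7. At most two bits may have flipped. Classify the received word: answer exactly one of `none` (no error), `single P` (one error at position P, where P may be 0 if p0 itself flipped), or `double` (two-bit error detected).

double

s1: b1⊕b3⊕b5⊕b7 = 0⊕0⊕0⊕0 = 0
s2: b2⊕b3⊕b6⊕b7 = 1⊕0⊕0⊕0 = 1
s4: b4⊕b5⊕b6⊕b7 = 0⊕0⊕0⊕0 = 0
Syndrome (s4...s1) = 010 → position 2.
Overall parity (XOR of all 8 bits, including p0): 1⊕0⊕1⊕0⊕0⊕0⊕0⊕0 = 0
Overall=0, syndrome position=2 → double-bit error detected (uncorrectable).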